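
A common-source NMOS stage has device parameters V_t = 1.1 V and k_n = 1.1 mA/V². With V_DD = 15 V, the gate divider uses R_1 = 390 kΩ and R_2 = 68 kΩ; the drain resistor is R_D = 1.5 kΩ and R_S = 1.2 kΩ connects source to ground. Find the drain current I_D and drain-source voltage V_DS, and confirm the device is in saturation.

I_D ≈ 0.31 mA, V_DS ≈ 14 V

V_G = V_DD·R_2/(R_1+R_2) = 15×68/458 = 2.23 V.
Assume saturation: I_D = (k_n/2)(V_GS − V_t)² with V_GS = V_G − I_D·R_S = 2.23 − 1.2·I_D.
Substituting gives 0.792·I_D² − 2.49·I_D + 0.699 = 0, with roots I_D = 0.312 or 2.83 mA.
The root I_D = 2.83 mA gives V_GS = -1.17 V ≤ V_t, so take I_D = 0.312 mA.
Then V_GS = 1.85 V and V_DS = V_DD − I_D(R_D+R_S) = 15 − 0.312×2.7 = 14.2 V.
Saturation requires V_DS ≥ V_GS − V_t = 0.753 V; 14.2 ≥ 0.753 ✓.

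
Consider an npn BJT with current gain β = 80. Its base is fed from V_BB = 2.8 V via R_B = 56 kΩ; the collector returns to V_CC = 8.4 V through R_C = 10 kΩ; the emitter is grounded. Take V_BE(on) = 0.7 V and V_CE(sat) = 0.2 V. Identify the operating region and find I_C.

Assume active: I_B = (2.8 − 0.7)/56 = 0.0375 mA, giving I_C = β·I_B = 3 mA.
But then V_CE = 8.4 − 3×10 = -21.6 V < V_CE(sat) = 0.2 V — impossible in the active region.
So the transistor is saturated. With V_CE = 0.2 V, I_C = (V_CC − 0.2)/R_C = 8.2/10 = 0.82 mA.
Check: β·I_B = 3 mA > I_C = 0.82 mA, confirming saturation.

saturation; I_C ≈ 0.82 mA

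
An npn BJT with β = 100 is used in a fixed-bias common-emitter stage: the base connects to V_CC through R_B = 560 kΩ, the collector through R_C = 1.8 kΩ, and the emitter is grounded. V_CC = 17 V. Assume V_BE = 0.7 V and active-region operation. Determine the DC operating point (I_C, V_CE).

I_C ≈ 2.9 mA, V_CE ≈ 12 V

Base loop: V_CC = I_B·R_B + V_BE, so I_B = (17 − 0.7)/560 kΩ = 0.0291 mA.
In the active region I_C = β·I_B = 100 × 0.0291 = 2.91 mA.
Collector loop: V_CE = V_CC − I_C·R_C = 17 − 2.91×1.8 = 11.8 V.
Since V_CE = 11.8 V > V_CE(sat) ≈ 0.2 V, the transistor is in the active region as assumed.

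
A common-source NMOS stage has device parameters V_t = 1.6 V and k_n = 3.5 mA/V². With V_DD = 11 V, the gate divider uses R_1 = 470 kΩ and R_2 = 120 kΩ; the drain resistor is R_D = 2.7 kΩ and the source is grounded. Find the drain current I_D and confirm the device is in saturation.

I_D ≈ 0.71 mA

V_G = V_DD·R_2/(R_1+R_2) = 11×120/590 = 2.24 V. With the source grounded, V_GS = V_G = 2.24 V.
Assume saturation: I_D = (k_n/2)(V_GS − V_t)² = (3.5/2)×(2.24 − 1.6)² = 1.75×0.637² = 0.711 mA.
V_DS = V_DD − I_D·R_D = 11 − 0.711×2.7 = 9.08 V.
Saturation requires V_DS ≥ V_GS − V_t = 0.637 V; 9.08 ≥ 0.637 ✓.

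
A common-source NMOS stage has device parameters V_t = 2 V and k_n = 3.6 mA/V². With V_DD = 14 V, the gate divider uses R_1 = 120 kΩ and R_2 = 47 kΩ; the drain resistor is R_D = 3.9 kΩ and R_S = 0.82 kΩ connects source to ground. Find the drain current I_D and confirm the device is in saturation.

V_G = V_DD·R_2/(R_1+R_2) = 14×47/167 = 3.94 V.
Assume saturation: I_D = (k_n/2)(V_GS − V_t)² with V_GS = V_G − I_D·R_S = 3.94 − 0.82·I_D.
Substituting gives 1.21·I_D² − 6.73·I_D + 6.78 = 0, with roots I_D = 1.32 or 4.24 mA.
The root I_D = 4.24 mA gives V_GS = 0.466 V ≤ V_t, so take I_D = 1.32 mA.
Then V_GS = 2.86 V and V_DS = V_DD − I_D(R_D+R_S) = 14 − 1.32×4.72 = 7.76 V.
Saturation requires V_DS ≥ V_GS − V_t = 0.857 V; 7.76 ≥ 0.857 ✓.

I_D ≈ 1.3 mA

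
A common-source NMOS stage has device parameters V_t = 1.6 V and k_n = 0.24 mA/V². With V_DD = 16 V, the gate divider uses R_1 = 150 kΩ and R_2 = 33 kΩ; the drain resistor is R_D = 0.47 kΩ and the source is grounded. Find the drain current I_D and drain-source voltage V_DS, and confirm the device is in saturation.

V_G = V_DD·R_2/(R_1+R_2) = 16×33/183 = 2.89 V. With the source grounded, V_GS = V_G = 2.89 V.
Assume saturation: I_D = (k_n/2)(V_GS − V_t)² = (0.24/2)×(2.89 − 1.6)² = 0.12×1.29² = 0.198 mA.
V_DS = V_DD − I_D·R_D = 16 − 0.198×0.47 = 15.9 V.
Saturation requires V_DS ≥ V_GS − V_t = 1.29 V; 15.9 ≥ 1.29 ✓.

I_D ≈ 0.2 mA, V_DS ≈ 16 V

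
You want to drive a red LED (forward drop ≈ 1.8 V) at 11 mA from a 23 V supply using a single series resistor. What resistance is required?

R ≈ 1.9 kΩ

The resistor drops V_S − V_D = 23 − 1.8 = 21.2 V at 11 mA.
R = 21.2 V / 11 mA = 1.93 kΩ.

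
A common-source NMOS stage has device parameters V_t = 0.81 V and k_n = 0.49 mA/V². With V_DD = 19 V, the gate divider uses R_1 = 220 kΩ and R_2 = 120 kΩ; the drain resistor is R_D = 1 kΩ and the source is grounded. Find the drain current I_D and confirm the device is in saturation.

V_G = V_DD·R_2/(R_1+R_2) = 19×120/340 = 6.71 V. With the source grounded, V_GS = V_G = 6.71 V.
Assume saturation: I_D = (k_n/2)(V_GS − V_t)² = (0.49/2)×(6.71 − 0.81)² = 0.245×5.9² = 8.52 mA.
V_DS = V_DD − I_D·R_D = 19 − 8.52×1 = 10.5 V.
Saturation requires V_DS ≥ V_GS − V_t = 5.9 V; 10.5 ≥ 5.9 ✓.

I_D ≈ 8.5 mA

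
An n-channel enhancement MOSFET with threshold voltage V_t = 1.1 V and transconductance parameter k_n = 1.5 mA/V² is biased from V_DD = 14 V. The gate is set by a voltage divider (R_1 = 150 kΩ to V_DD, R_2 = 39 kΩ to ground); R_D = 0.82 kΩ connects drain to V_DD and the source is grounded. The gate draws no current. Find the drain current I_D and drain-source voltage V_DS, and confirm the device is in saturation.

I_D ≈ 2.4 mA, V_DS ≈ 12 V

V_G = V_DD·R_2/(R_1+R_2) = 14×39/189 = 2.89 V. With the source grounded, V_GS = V_G = 2.89 V.
Assume saturation: I_D = (k_n/2)(V_GS − V_t)² = (1.5/2)×(2.89 − 1.1)² = 0.75×1.79² = 2.4 mA.
V_DS = V_DD − I_D·R_D = 14 − 2.4×0.82 = 12 V.
Saturation requires V_DS ≥ V_GS − V_t = 1.79 V; 12 ≥ 1.79 ✓.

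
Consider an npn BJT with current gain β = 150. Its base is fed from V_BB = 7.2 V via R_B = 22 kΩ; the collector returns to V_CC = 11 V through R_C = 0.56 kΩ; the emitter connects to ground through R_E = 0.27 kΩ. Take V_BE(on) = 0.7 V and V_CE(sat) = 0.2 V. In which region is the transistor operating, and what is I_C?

Assume active: I_B = (7.2 − 0.7)/(22 + 151×0.27) = 0.104 mA, I_C = β·I_B = 15.5 mA.
Then V_CE = 11 − 15.5×0.56 − 15.6×0.27 = -1.92 V < 0.2 V — the active assumption fails.
Re-solve with V_CE = 0.2 V. KCL at the emitter: V_E/R_E = (V_BB−0.7−V_E)/R_B + (V_CC−0.2−V_E)/R_C, giving V_E = 3.54 V.
I_C = (V_CC − 0.2 − V_E)/R_C = (10.8 − 3.54)/0.56 = 13 mA.
Check: I_B = (6.5 − 3.54)/22 = 0.135 mA, and β·I_B = 20.2 mA > I_C, confirming saturation.

saturation; I_C ≈ 13 mA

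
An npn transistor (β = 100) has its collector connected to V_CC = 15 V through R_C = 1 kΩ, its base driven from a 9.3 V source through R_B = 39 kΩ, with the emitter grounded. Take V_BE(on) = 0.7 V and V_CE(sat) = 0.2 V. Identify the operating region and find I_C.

saturation; I_C ≈ 15 mA

Assume active: I_B = (9.3 − 0.7)/39 = 0.221 mA, giving I_C = β·I_B = 22.1 mA.
But then V_CE = 15 − 22.1×1 = -7.05 V < V_CE(sat) = 0.2 V — impossible in the active region.
So the transistor is saturated. With V_CE = 0.2 V, I_C = (V_CC − 0.2)/R_C = 14.8/1 = 14.8 mA.
Check: β·I_B = 22.1 mA > I_C = 14.8 mA, confirming saturation.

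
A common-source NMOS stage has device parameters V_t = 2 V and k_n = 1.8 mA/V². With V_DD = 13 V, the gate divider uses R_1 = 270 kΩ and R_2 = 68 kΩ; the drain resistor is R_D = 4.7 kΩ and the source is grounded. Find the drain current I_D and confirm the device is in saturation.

I_D ≈ 0.34 mA

V_G = V_DD·R_2/(R_1+R_2) = 13×68/338 = 2.62 V. With the source grounded, V_GS = V_G = 2.62 V.
Assume saturation: I_D = (k_n/2)(V_GS − V_t)² = (1.8/2)×(2.62 − 2)² = 0.9×0.615² = 0.341 mA.
V_DS = V_DD − I_D·R_D = 13 − 0.341×4.7 = 11.4 V.
Saturation requires V_DS ≥ V_GS − V_t = 0.615 V; 11.4 ≥ 0.615 ✓.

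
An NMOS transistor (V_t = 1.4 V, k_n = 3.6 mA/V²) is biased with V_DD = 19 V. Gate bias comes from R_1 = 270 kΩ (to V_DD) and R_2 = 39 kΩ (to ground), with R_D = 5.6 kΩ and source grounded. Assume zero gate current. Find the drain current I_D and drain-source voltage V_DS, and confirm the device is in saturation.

V_G = V_DD·R_2/(R_1+R_2) = 19×39/309 = 2.4 V. With the source grounded, V_GS = V_G = 2.4 V.
Assume saturation: I_D = (k_n/2)(V_GS − V_t)² = (3.6/2)×(2.4 − 1.4)² = 1.8×0.998² = 1.79 mA.
V_DS = V_DD − I_D·R_D = 19 − 1.79×5.6 = 8.96 V.
Saturation requires V_DS ≥ V_GS − V_t = 0.998 V; 8.96 ≥ 0.998 ✓.

I_D ≈ 1.8 mA, V_DS ≈ 9 V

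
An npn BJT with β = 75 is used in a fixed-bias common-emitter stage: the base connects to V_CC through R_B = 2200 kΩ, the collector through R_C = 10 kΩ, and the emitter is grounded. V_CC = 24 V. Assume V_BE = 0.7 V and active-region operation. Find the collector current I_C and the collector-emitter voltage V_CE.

I_C ≈ 0.79 mA, V_CE ≈ 16 V

Base loop: V_CC = I_B·R_B + V_BE, so I_B = (24 − 0.7)/2200 kΩ = 0.0106 mA.
In the active region I_C = β·I_B = 75 × 0.0106 = 0.794 mA.
Collector loop: V_CE = V_CC − I_C·R_C = 24 − 0.794×10 = 16.1 V.
Since V_CE = 16.1 V > V_CE(sat) ≈ 0.2 V, the transistor is in the active region as assumed.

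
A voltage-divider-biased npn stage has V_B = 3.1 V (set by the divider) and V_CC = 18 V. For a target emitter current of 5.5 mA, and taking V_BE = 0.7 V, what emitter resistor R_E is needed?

R_E ≈ 0.44 kΩ

V_E = V_B − V_BE = 3.1 − 0.7 = 2.4 V.
R_E = V_E / I_E = 2.4 / 5.5 = 0.436 kΩ.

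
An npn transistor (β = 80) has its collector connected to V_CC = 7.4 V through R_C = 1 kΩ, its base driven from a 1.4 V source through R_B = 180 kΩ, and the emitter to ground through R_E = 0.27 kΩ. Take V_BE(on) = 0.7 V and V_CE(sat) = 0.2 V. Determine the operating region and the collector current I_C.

active; I_C ≈ 0.28 mA

Assume active. Base-emitter loop: I_B = (V_BB − V_BE)/(R_B + (β+1)R_E) = (1.4 − 0.7)/(180 + 81×0.27) = 0.00347 mA.
I_C = β·I_B = 80×0.00347 = 0.277 mA.
V_CE = V_CC − I_C·R_C − I_E·R_E = 7.4 − 0.277×1 − 0.281×0.27 = 7.05 V > V_CE(sat), so the active-region assumption holds.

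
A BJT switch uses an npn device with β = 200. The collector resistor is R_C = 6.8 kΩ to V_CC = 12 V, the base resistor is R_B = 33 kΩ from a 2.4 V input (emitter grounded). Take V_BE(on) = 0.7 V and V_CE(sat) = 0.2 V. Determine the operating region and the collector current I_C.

Assume active: I_B = (2.4 − 0.7)/33 = 0.0515 mA, giving I_C = β·I_B = 10.3 mA.
But then V_CE = 12 − 10.3×6.8 = -58.1 V < V_CE(sat) = 0.2 V — impossible in the active region.
So the transistor is saturated. With V_CE = 0.2 V, I_C = (V_CC − 0.2)/R_C = 11.8/6.8 = 1.74 mA.
Check: β·I_B = 10.3 mA > I_C = 1.74 mA, confirming saturation.

saturation; I_C ≈ 1.7 mA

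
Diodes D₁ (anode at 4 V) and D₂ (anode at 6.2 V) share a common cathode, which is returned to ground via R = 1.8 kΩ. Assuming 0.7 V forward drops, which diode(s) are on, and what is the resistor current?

Only D₂ conducts; I_R ≈ 3.1 mA

Assume both conduct. Then node N would need to be at both 4−0.7 = 3.3 V and 6.2−0.7 = 5.5 V, which is impossible.
Assume only D₂ conducts: V_N = 6.2 − 0.7 = 5.5 V, so I_R = 5.5/1.8 = 3.06 mA.
Check D₁: its anode-to-cathode voltage is 4 − 5.5 = -1.5 V < 0.7 V, so it is off. The assumption is consistent.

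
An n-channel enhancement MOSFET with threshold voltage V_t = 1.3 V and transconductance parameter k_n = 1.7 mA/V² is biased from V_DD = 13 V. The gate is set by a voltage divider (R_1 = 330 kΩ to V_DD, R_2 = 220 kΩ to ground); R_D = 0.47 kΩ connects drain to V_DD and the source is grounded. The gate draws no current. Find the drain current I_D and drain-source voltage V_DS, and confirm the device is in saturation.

I_D ≈ 13 mA, V_DS ≈ 6.9 V

V_G = V_DD·R_2/(R_1+R_2) = 13×220/550 = 5.2 V. With the source grounded, V_GS = V_G = 5.2 V.
Assume saturation: I_D = (k_n/2)(V_GS − V_t)² = (1.7/2)×(5.2 − 1.3)² = 0.85×3.9² = 12.9 mA.
V_DS = V_DD − I_D·R_D = 13 − 12.9×0.47 = 6.92 V.
Saturation requires V_DS ≥ V_GS − V_t = 3.9 V; 6.92 ≥ 3.9 ✓.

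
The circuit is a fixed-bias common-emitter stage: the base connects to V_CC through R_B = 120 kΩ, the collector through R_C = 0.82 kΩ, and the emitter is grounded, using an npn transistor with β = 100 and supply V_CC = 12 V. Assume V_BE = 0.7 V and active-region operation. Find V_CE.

Base loop: V_CC = I_B·R_B + V_BE, so I_B = (12 − 0.7)/120 kΩ = 0.0942 mA.
In the active region I_C = β·I_B = 100 × 0.0942 = 9.42 mA.
Collector loop: V_CE = V_CC − I_C·R_C = 12 − 9.42×0.82 = 4.28 V.
Since V_CE = 4.28 V > V_CE(sat) ≈ 0.2 V, the transistor is in the active region as assumed.

V_CE ≈ 4.3 V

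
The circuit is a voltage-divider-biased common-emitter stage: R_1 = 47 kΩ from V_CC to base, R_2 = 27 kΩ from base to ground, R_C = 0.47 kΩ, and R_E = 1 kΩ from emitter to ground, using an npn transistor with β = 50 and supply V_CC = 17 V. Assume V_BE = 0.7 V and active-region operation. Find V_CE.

V_CE ≈ 11 V

Thevenize the base divider: V_Th = V_CC·R_2/(R_1+R_2) = 17×27/74 = 6.2 V, R_Th = R_1‖R_2 = 17.1 kΩ.
Base-emitter loop: V_Th = I_B·R_Th + V_BE + (β+1)I_B·R_E, so I_B = (6.2 − 0.7) / (17.1 + 51×1) = 0.0807 mA.
I_C = β·I_B = 50×0.0807 = 4.04 mA, and I_E = (β+1)I_B = 4.12 mA.
V_CE = V_CC − I_C·R_C − I_E·R_E = 17 − 4.04×0.47 − 4.12×1 = 11 V.
V_CE = 11 V > 0.2 V confirms active-region operation.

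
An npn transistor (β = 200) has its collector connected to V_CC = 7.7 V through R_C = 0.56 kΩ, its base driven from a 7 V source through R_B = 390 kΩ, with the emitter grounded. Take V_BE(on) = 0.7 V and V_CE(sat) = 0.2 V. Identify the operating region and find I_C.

Assume active. Base-emitter loop: I_B = (V_BB − V_BE)/R_B = (7 − 0.7)/390 = 0.0162 mA.
I_C = β·I_B = 200×0.0162 = 3.23 mA.
V_CE = V_CC − I_C·R_C = 7.7 − 3.23×0.56 = 5.89 V > V_CE(sat), so the active-region assumption holds.

active; I_C ≈ 3.2 mA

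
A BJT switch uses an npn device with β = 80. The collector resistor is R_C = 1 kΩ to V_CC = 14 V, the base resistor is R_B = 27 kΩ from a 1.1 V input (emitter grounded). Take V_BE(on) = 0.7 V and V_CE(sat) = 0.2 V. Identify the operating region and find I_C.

Assume active. Base-emitter loop: I_B = (V_BB − V_BE)/R_B = (1.1 − 0.7)/27 = 0.0148 mA.
I_C = β·I_B = 80×0.0148 = 1.19 mA.
V_CE = V_CC − I_C·R_C = 14 − 1.19×1 = 12.8 V > V_CE(sat), so the active-region assumption holds.

active; I_C ≈ 1.2 mA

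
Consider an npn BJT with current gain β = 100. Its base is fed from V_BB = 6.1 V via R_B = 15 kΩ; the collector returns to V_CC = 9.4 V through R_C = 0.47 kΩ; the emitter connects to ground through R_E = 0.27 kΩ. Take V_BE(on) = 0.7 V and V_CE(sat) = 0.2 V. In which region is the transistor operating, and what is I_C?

Assume active: I_B = (6.1 − 0.7)/(15 + 101×0.27) = 0.128 mA, I_C = β·I_B = 12.8 mA.
Then V_CE = 9.4 − 12.8×0.47 − 12.9×0.27 = -0.088 V < 0.2 V — the active assumption fails.
Re-solve with V_CE = 0.2 V. KCL at the emitter: V_E/R_E = (V_BB−0.7−V_E)/R_B + (V_CC−0.2−V_E)/R_C, giving V_E = 3.38 V.
I_C = (V_CC − 0.2 − V_E)/R_C = (9.2 − 3.38)/0.47 = 12.4 mA.
Check: I_B = (5.4 − 3.38)/15 = 0.135 mA, and β·I_B = 13.5 mA > I_C, confirming saturation.

saturation; I_C ≈ 12 mA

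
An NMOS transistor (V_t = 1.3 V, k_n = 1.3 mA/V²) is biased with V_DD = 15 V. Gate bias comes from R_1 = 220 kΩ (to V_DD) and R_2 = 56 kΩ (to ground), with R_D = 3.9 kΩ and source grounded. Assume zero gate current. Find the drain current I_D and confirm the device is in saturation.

I_D ≈ 2 mA

V_G = V_DD·R_2/(R_1+R_2) = 15×56/276 = 3.04 V. With the source grounded, V_GS = V_G = 3.04 V.
Assume saturation: I_D = (k_n/2)(V_GS − V_t)² = (1.3/2)×(3.04 − 1.3)² = 0.65×1.74² = 1.98 mA.
V_DS = V_DD − I_D·R_D = 15 − 1.98×3.9 = 7.29 V.
Saturation requires V_DS ≥ V_GS − V_t = 1.74 V; 7.29 ≥ 1.74 ✓.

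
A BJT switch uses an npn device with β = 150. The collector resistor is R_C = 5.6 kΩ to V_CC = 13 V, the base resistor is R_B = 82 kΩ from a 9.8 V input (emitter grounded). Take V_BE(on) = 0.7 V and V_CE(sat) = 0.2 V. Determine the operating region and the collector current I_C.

saturation; I_C ≈ 2.3 mA

Assume active: I_B = (9.8 − 0.7)/82 = 0.111 mA, giving I_C = β·I_B = 16.6 mA.
But then V_CE = 13 − 16.6×5.6 = -80.2 V < V_CE(sat) = 0.2 V — impossible in the active region.
So the transistor is saturated. With V_CE = 0.2 V, I_C = (V_CC − 0.2)/R_C = 12.8/5.6 = 2.29 mA.
Check: β·I_B = 16.6 mA > I_C = 2.29 mA, confirming saturation.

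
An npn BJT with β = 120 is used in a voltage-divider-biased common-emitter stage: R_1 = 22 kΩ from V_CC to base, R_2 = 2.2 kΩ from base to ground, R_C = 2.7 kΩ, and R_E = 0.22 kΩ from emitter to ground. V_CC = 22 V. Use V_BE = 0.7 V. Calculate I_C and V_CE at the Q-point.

Thevenize the base divider: V_Th = V_CC·R_2/(R_1+R_2) = 22×2.2/24.2 = 2 V, R_Th = R_1‖R_2 = 2 kΩ.
Base-emitter loop: V_Th = I_B·R_Th + V_BE + (β+1)I_B·R_E, so I_B = (2 − 0.7) / (2 + 121×0.22) = 0.0454 mA.
I_C = β·I_B = 120×0.0454 = 5.45 mA, and I_E = (β+1)I_B = 5.5 mA.
V_CE = V_CC − I_C·R_C − I_E·R_E = 22 − 5.45×2.7 − 5.5×0.22 = 6.07 V.
V_CE = 6.07 V > 0.2 V confirms active-region operation.

I_C ≈ 5.5 mA, V_CE ≈ 6.1 V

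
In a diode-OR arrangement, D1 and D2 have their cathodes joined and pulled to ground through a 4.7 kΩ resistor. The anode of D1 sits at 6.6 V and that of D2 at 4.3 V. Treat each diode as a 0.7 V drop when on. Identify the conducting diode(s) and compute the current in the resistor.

Assume both conduct. Then node N would need to be at both 6.6−0.7 = 5.9 V and 4.3−0.7 = 3.6 V, which is impossible.
Assume only D1 conducts: V_N = 6.6 − 0.7 = 5.9 V, so I_R = 5.9/4.7 = 1.26 mA.
Check D2: its anode-to-cathode voltage is 4.3 − 5.9 = -1.6 V < 0.7 V, so it is off. The assumption is consistent.

Only D1 conducts; I_R ≈ 1.3 mA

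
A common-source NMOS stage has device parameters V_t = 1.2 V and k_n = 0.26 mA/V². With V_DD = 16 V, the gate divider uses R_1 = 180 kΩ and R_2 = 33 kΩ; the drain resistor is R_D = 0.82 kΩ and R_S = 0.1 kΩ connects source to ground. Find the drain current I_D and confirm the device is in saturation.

V_G = V_DD·R_2/(R_1+R_2) = 16×33/213 = 2.48 V.
Assume saturation: I_D = (k_n/2)(V_GS − V_t)² with V_GS = V_G − I_D·R_S = 2.48 − 0.1·I_D.
Substituting gives 0.0013·I_D² − 1.03·I_D + 0.213 = 0, with roots I_D = 0.206 or 795 mA.
The root I_D = 795 mA gives V_GS = -77 V ≤ V_t, so take I_D = 0.206 mA.
Then V_GS = 2.46 V and V_DS = V_DD − I_D(R_D+R_S) = 16 − 0.206×0.92 = 15.8 V.
Saturation requires V_DS ≥ V_GS − V_t = 1.26 V; 15.8 ≥ 1.26 ✓.

I_D ≈ 0.21 mA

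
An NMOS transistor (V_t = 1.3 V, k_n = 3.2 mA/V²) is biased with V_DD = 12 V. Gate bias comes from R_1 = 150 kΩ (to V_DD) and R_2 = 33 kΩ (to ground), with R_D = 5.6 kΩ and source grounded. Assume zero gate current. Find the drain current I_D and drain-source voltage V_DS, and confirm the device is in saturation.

V_G = V_DD·R_2/(R_1+R_2) = 12×33/183 = 2.16 V. With the source grounded, V_GS = V_G = 2.16 V.
Assume saturation: I_D = (k_n/2)(V_GS − V_t)² = (3.2/2)×(2.16 − 1.3)² = 1.6×0.864² = 1.19 mA.
V_DS = V_DD − I_D·R_D = 12 − 1.19×5.6 = 5.31 V.
Saturation requires V_DS ≥ V_GS − V_t = 0.864 V; 5.31 ≥ 0.864 ✓.

I_D ≈ 1.2 mA, V_DS ≈ 5.3 V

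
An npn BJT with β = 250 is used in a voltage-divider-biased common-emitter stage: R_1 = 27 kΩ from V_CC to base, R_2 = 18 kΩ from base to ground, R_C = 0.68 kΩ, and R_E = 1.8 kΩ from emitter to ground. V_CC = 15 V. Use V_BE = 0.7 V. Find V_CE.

Thevenize the base divider: V_Th = V_CC·R_2/(R_1+R_2) = 15×18/45 = 6 V, R_Th = R_1‖R_2 = 10.8 kΩ.
Base-emitter loop: V_Th = I_B·R_Th + V_BE + (β+1)I_B·R_E, so I_B = (6 − 0.7) / (10.8 + 251×1.8) = 0.0115 mA.
I_C = β·I_B = 250×0.0115 = 2.86 mA, and I_E = (β+1)I_B = 2.88 mA.
V_CE = V_CC − I_C·R_C − I_E·R_E = 15 − 2.86×0.68 − 2.88×1.8 = 7.88 V.
V_CE = 7.88 V > 0.2 V confirms active-region operation.

V_CE ≈ 7.9 V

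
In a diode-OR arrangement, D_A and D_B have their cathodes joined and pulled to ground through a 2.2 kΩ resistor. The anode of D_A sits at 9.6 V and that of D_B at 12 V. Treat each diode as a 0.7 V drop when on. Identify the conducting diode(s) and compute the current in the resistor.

Assume both conduct. Then node N would need to be at both 9.6−0.7 = 8.9 V and 12−0.7 = 11.3 V, which is impossible.
Assume only D_B conducts: V_N = 12 − 0.7 = 11.3 V, so I_R = 11.3/2.2 = 5.14 mA.
Check D_A: its anode-to-cathode voltage is 9.6 − 11.3 = -1.7 V < 0.7 V, so it is off. The assumption is consistent.

Only D_B conducts; I_R ≈ 5.1 mA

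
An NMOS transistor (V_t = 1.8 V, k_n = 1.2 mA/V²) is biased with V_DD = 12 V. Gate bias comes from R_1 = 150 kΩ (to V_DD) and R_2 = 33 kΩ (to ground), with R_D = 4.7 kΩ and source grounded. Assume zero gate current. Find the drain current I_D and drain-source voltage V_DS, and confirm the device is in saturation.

V_G = V_DD·R_2/(R_1+R_2) = 12×33/183 = 2.16 V. With the source grounded, V_GS = V_G = 2.16 V.
Assume saturation: I_D = (k_n/2)(V_GS − V_t)² = (1.2/2)×(2.16 − 1.8)² = 0.6×0.364² = 0.0795 mA.
V_DS = V_DD − I_D·R_D = 12 − 0.0795×4.7 = 11.6 V.
Saturation requires V_DS ≥ V_GS − V_t = 0.364 V; 11.6 ≥ 0.364 ✓.

I_D ≈ 0.079 mA, V_DS ≈ 12 V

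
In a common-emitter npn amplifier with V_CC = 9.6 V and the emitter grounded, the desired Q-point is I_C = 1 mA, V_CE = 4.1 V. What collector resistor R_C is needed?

R_C ≈ 5.5 kΩ

Collector loop: V_CC = I_C·R_C + V_CE.
R_C = (V_CC − V_CE)/I_C = (9.6 − 4.1)/1 = 5.5 kΩ.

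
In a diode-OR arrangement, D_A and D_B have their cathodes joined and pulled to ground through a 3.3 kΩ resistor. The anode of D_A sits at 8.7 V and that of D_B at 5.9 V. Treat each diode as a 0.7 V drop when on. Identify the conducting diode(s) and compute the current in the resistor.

Assume both conduct. Then node N would need to be at both 8.7−0.7 = 8 V and 5.9−0.7 = 5.2 V, which is impossible.
Assume only D_A conducts: V_N = 8.7 − 0.7 = 8 V, so I_R = 8/3.3 = 2.42 mA.
Check D_B: its anode-to-cathode voltage is 5.9 − 8 = -2.1 V < 0.7 V, so it is off. The assumption is consistent.

Only D_A conducts; I_R ≈ 2.4 mA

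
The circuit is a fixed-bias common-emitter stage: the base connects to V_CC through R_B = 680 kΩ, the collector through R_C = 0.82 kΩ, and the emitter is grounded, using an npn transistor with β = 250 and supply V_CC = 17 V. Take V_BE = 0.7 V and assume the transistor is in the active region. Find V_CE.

Base loop: V_CC = I_B·R_B + V_BE, so I_B = (17 − 0.7)/680 kΩ = 0.024 mA.
In the active region I_C = β·I_B = 250 × 0.024 = 5.99 mA.
Collector loop: V_CE = V_CC − I_C·R_C = 17 − 5.99×0.82 = 12.1 V.
Since V_CE = 12.1 V > V_CE(sat) ≈ 0.2 V, the transistor is in the active region as assumed.

V_CE ≈ 12 V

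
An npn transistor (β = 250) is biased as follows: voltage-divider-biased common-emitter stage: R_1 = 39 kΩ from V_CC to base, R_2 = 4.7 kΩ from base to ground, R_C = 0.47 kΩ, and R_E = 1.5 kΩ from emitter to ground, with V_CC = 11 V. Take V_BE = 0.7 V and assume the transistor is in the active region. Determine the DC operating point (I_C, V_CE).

I_C ≈ 0.32 mA, V_CE ≈ 10 V

Thevenize the base divider: V_Th = V_CC·R_2/(R_1+R_2) = 11×4.7/43.7 = 1.18 V, R_Th = R_1‖R_2 = 4.19 kΩ.
Base-emitter loop: V_Th = I_B·R_Th + V_BE + (β+1)I_B·R_E, so I_B = (1.18 − 0.7) / (4.19 + 251×1.5) = 0.00127 mA.
I_C = β·I_B = 250×0.00127 = 0.317 mA, and I_E = (β+1)I_B = 0.318 mA.
V_CE = V_CC − I_C·R_C − I_E·R_E = 11 − 0.317×0.47 − 0.318×1.5 = 10.4 V.
V_CE = 10.4 V > 0.2 V confirms active-region operation.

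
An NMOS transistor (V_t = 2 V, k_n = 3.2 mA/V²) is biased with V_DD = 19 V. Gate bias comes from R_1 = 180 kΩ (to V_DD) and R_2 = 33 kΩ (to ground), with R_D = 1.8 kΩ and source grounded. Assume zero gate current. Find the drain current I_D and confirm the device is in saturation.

I_D ≈ 1.4 mA

V_G = V_DD·R_2/(R_1+R_2) = 19×33/213 = 2.94 V. With the source grounded, V_GS = V_G = 2.94 V.
Assume saturation: I_D = (k_n/2)(V_GS − V_t)² = (3.2/2)×(2.94 − 2)² = 1.6×0.944² = 1.42 mA.
V_DS = V_DD − I_D·R_D = 19 − 1.42×1.8 = 16.4 V.
Saturation requires V_DS ≥ V_GS − V_t = 0.944 V; 16.4 ≥ 0.944 ✓.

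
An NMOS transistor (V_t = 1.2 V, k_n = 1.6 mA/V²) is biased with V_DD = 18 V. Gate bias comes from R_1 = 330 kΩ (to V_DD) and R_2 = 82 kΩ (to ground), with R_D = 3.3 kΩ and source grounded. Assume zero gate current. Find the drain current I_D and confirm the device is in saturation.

I_D ≈ 4.5 mA

V_G = V_DD·R_2/(R_1+R_2) = 18×82/412 = 3.58 V. With the source grounded, V_GS = V_G = 3.58 V.
Assume saturation: I_D = (k_n/2)(V_GS − V_t)² = (1.6/2)×(3.58 − 1.2)² = 0.8×2.38² = 4.54 mA.
V_DS = V_DD − I_D·R_D = 18 − 4.54×3.3 = 3.01 V.
Saturation requires V_DS ≥ V_GS − V_t = 2.38 V; 3.01 ≥ 2.38 ✓.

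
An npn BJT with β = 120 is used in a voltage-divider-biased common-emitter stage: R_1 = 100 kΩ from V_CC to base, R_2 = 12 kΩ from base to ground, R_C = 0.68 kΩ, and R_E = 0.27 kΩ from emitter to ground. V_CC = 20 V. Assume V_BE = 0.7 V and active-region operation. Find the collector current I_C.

Thevenize the base divider: V_Th = V_CC·R_2/(R_1+R_2) = 20×12/112 = 2.14 V, R_Th = R_1‖R_2 = 10.7 kΩ.
Base-emitter loop: V_Th = I_B·R_Th + V_BE + (β+1)I_B·R_E, so I_B = (2.14 − 0.7) / (10.7 + 121×0.27) = 0.0333 mA.
I_C = β·I_B = 120×0.0333 = 3.99 mA, and I_E = (β+1)I_B = 4.02 mA.
V_CE = V_CC − I_C·R_C − I_E·R_E = 20 − 3.99×0.68 − 4.02×0.27 = 16.2 V.
V_CE = 16.2 V > 0.2 V confirms active-region operation.

I_C ≈ 4 mA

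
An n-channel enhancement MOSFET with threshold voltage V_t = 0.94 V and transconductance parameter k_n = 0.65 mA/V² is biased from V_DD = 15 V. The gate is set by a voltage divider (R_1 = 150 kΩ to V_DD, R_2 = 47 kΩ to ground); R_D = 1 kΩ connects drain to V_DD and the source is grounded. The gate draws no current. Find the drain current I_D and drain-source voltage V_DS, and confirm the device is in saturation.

I_D ≈ 2.3 mA, V_DS ≈ 13 V

V_G = V_DD·R_2/(R_1+R_2) = 15×47/197 = 3.58 V. With the source grounded, V_GS = V_G = 3.58 V.
Assume saturation: I_D = (k_n/2)(V_GS − V_t)² = (0.65/2)×(3.58 − 0.94)² = 0.325×2.64² = 2.26 mA.
V_DS = V_DD − I_D·R_D = 15 − 2.26×1 = 12.7 V.
Saturation requires V_DS ≥ V_GS − V_t = 2.64 V; 12.7 ≥ 2.64 ✓.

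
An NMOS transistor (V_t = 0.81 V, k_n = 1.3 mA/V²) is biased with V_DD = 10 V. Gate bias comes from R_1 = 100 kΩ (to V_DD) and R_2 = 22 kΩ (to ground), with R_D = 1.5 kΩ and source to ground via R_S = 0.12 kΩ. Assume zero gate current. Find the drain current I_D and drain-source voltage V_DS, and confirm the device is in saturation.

I_D ≈ 0.56 mA, V_DS ≈ 9.1 V

V_G = V_DD·R_2/(R_1+R_2) = 10×22/122 = 1.8 V.
Assume saturation: I_D = (k_n/2)(V_GS − V_t)² with V_GS = V_G − I_D·R_S = 1.8 − 0.12·I_D.
Substituting gives 0.00936·I_D² − 1.15·I_D + 0.641 = 0, with roots I_D = 0.558 or 123 mA.
The root I_D = 123 mA gives V_GS = -12.9 V ≤ V_t, so take I_D = 0.558 mA.
Then V_GS = 1.74 V and V_DS = V_DD − I_D(R_D+R_S) = 10 − 0.558×1.62 = 9.1 V.
Saturation requires V_DS ≥ V_GS − V_t = 0.926 V; 9.1 ≥ 0.926 ✓.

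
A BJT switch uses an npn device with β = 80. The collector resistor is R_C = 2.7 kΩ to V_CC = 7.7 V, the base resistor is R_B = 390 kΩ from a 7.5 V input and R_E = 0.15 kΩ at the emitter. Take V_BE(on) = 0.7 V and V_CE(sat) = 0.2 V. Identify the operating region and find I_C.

Assume active. Base-emitter loop: I_B = (V_BB − V_BE)/(R_B + (β+1)R_E) = (7.5 − 0.7)/(390 + 81×0.15) = 0.0169 mA.
I_C = β·I_B = 80×0.0169 = 1.35 mA.
V_CE = V_CC − I_C·R_C − I_E·R_E = 7.7 − 1.35×2.7 − 1.37×0.15 = 3.84 V > V_CE(sat), so the active-region assumption holds.

active; I_C ≈ 1.4 mA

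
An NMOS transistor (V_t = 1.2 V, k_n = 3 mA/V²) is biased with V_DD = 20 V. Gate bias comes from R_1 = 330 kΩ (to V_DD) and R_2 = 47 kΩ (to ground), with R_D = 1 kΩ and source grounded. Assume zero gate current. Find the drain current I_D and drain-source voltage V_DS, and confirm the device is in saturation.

I_D ≈ 2.5 mA, V_DS ≈ 17 V

V_G = V_DD·R_2/(R_1+R_2) = 20×47/377 = 2.49 V. With the source grounded, V_GS = V_G = 2.49 V.
Assume saturation: I_D = (k_n/2)(V_GS − V_t)² = (3/2)×(2.49 − 1.2)² = 1.5×1.29² = 2.51 mA.
V_DS = V_DD − I_D·R_D = 20 − 2.51×1 = 17.5 V.
Saturation requires V_DS ≥ V_GS − V_t = 1.29 V; 17.5 ≥ 1.29 ✓.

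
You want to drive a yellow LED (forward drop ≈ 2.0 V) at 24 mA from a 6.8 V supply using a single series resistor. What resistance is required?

The resistor drops V_S − V_D = 6.8 − 2.0 = 4.8 V at 24 mA.
R = 4.8 V / 24 mA = 0.2 kΩ.

R ≈ 0.2 kΩ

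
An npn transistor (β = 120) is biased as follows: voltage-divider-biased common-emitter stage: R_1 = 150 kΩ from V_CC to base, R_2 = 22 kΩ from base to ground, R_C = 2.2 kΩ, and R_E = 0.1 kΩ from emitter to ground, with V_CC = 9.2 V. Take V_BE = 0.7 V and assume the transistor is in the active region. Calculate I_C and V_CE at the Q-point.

Thevenize the base divider: V_Th = V_CC·R_2/(R_1+R_2) = 9.2×22/172 = 1.18 V, R_Th = R_1‖R_2 = 19.2 kΩ.
Base-emitter loop: V_Th = I_B·R_Th + V_BE + (β+1)I_B·R_E, so I_B = (1.18 − 0.7) / (19.2 + 121×0.1) = 0.0152 mA.
I_C = β·I_B = 120×0.0152 = 1.83 mA, and I_E = (β+1)I_B = 1.84 mA.
V_CE = V_CC − I_C·R_C − I_E·R_E = 9.2 − 1.83×2.2 − 1.84×0.1 = 4.99 V.
V_CE = 4.99 V > 0.2 V confirms active-region operation.

I_C ≈ 1.8 mA, V_CE ≈ 5 V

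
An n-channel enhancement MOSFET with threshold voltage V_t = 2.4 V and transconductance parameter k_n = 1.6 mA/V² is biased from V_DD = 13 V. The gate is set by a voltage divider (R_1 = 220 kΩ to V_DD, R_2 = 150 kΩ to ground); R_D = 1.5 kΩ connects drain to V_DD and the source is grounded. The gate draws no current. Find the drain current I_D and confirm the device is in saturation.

V_G = V_DD·R_2/(R_1+R_2) = 13×150/370 = 5.27 V. With the source grounded, V_GS = V_G = 5.27 V.
Assume saturation: I_D = (k_n/2)(V_GS − V_t)² = (1.6/2)×(5.27 − 2.4)² = 0.8×2.87² = 6.59 mA.
V_DS = V_DD − I_D·R_D = 13 − 6.59×1.5 = 3.11 V.
Saturation requires V_DS ≥ V_GS − V_t = 2.87 V; 3.11 ≥ 2.87 ✓.

I_D ≈ 6.6 mA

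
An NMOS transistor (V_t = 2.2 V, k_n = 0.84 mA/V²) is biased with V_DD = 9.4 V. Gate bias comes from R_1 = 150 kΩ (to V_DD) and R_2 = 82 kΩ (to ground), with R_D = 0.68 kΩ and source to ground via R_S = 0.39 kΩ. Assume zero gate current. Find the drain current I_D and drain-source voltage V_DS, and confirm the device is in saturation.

V_G = V_DD·R_2/(R_1+R_2) = 9.4×82/232 = 3.32 V.
Assume saturation: I_D = (k_n/2)(V_GS − V_t)² with V_GS = V_G − I_D·R_S = 3.32 − 0.39·I_D.
Substituting gives 0.0639·I_D² − 1.37·I_D + 0.529 = 0, with roots I_D = 0.394 or 21 mA.
The root I_D = 21 mA gives V_GS = -4.87 V ≤ V_t, so take I_D = 0.394 mA.
Then V_GS = 3.17 V and V_DS = V_DD − I_D(R_D+R_S) = 9.4 − 0.394×1.07 = 8.98 V.
Saturation requires V_DS ≥ V_GS − V_t = 0.969 V; 8.98 ≥ 0.969 ✓.

I_D ≈ 0.39 mA, V_DS ≈ 9 V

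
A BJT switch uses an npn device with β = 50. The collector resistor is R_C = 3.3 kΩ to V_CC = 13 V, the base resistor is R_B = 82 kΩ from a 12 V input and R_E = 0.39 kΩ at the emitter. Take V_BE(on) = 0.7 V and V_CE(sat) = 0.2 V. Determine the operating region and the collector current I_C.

saturation; I_C ≈ 3.5 mA

Assume active: I_B = (12 − 0.7)/(82 + 51×0.39) = 0.111 mA, I_C = β·I_B = 5.55 mA.
Then V_CE = 13 − 5.55×3.3 − 5.66×0.39 = -7.51 V < 0.2 V — the active assumption fails.
Re-solve with V_CE = 0.2 V. KCL at the emitter: V_E/R_E = (V_BB−0.7−V_E)/R_B + (V_CC−0.2−V_E)/R_C, giving V_E = 1.39 V.
I_C = (V_CC − 0.2 − V_E)/R_C = (12.8 − 1.39)/3.3 = 3.46 mA.
Check: I_B = (11.3 − 1.39)/82 = 0.121 mA, and β·I_B = 6.04 mA > I_C, confirming saturation.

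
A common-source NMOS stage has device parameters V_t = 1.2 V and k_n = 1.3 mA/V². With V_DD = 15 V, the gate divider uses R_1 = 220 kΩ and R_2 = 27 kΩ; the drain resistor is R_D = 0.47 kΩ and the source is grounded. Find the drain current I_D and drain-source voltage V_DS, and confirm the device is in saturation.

I_D ≈ 0.13 mA, V_DS ≈ 15 V

V_G = V_DD·R_2/(R_1+R_2) = 15×27/247 = 1.64 V. With the source grounded, V_GS = V_G = 1.64 V.
Assume saturation: I_D = (k_n/2)(V_GS − V_t)² = (1.3/2)×(1.64 − 1.2)² = 0.65×0.44² = 0.126 mA.
V_DS = V_DD − I_D·R_D = 15 − 0.126×0.47 = 14.9 V.
Saturation requires V_DS ≥ V_GS − V_t = 0.44 V; 14.9 ≥ 0.44 ✓.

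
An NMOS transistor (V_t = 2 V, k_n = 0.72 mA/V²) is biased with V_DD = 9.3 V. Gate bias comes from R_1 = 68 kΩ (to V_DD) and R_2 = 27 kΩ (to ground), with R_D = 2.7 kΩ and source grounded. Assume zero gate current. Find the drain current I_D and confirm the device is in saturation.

I_D ≈ 0.15 mA

V_G = V_DD·R_2/(R_1+R_2) = 9.3×27/95 = 2.64 V. With the source grounded, V_GS = V_G = 2.64 V.
Assume saturation: I_D = (k_n/2)(V_GS − V_t)² = (0.72/2)×(2.64 − 2)² = 0.36×0.643² = 0.149 mA.
V_DS = V_DD − I_D·R_D = 9.3 − 0.149×2.7 = 8.9 V.
Saturation requires V_DS ≥ V_GS − V_t = 0.643 V; 8.9 ≥ 0.643 ✓.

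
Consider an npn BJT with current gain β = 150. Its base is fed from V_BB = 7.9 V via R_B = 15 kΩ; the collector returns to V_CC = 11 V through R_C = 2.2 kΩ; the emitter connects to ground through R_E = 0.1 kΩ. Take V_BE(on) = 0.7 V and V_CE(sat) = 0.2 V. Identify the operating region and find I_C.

saturation; I_C ≈ 4.7 mA

Assume active: I_B = (7.9 − 0.7)/(15 + 151×0.1) = 0.239 mA, I_C = β·I_B = 35.9 mA.
Then V_CE = 11 − 35.9×2.2 − 36.1×0.1 = -71.5 V < 0.2 V — the active assumption fails.
Re-solve with V_CE = 0.2 V. KCL at the emitter: V_E/R_E = (V_BB−0.7−V_E)/R_B + (V_CC−0.2−V_E)/R_C, giving V_E = 0.512 V.
I_C = (V_CC − 0.2 − V_E)/R_C = (10.8 − 0.512)/2.2 = 4.68 mA.
Check: I_B = (7.2 − 0.512)/15 = 0.446 mA, and β·I_B = 66.9 mA > I_C, confirming saturation.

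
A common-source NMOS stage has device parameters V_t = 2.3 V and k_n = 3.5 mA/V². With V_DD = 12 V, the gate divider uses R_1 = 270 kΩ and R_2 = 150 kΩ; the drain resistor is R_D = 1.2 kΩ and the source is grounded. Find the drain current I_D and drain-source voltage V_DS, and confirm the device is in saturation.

I_D ≈ 6.9 mA, V_DS ≈ 3.7 V

V_G = V_DD·R_2/(R_1+R_2) = 12×150/420 = 4.29 V. With the source grounded, V_GS = V_G = 4.29 V.
Assume saturation: I_D = (k_n/2)(V_GS − V_t)² = (3.5/2)×(4.29 − 2.3)² = 1.75×1.99² = 6.9 mA.
V_DS = V_DD − I_D·R_D = 12 − 6.9×1.2 = 3.72 V.
Saturation requires V_DS ≥ V_GS − V_t = 1.99 V; 3.72 ≥ 1.99 ✓.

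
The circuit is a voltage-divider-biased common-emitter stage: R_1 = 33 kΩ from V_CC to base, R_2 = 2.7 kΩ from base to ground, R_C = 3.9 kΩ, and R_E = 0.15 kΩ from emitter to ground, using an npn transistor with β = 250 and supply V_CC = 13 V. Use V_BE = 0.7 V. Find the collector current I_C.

Thevenize the base divider: V_Th = V_CC·R_2/(R_1+R_2) = 13×2.7/35.7 = 0.983 V, R_Th = R_1‖R_2 = 2.5 kΩ.
Base-emitter loop: V_Th = I_B·R_Th + V_BE + (β+1)I_B·R_E, so I_B = (0.983 − 0.7) / (2.5 + 251×0.15) = 0.00705 mA.
I_C = β·I_B = 250×0.00705 = 1.76 mA, and I_E = (β+1)I_B = 1.77 mA.
V_CE = V_CC − I_C·R_C − I_E·R_E = 13 − 1.76×3.9 − 1.77×0.15 = 5.86 V.
V_CE = 5.86 V > 0.2 V confirms active-region operation.

I_C ≈ 1.8 mA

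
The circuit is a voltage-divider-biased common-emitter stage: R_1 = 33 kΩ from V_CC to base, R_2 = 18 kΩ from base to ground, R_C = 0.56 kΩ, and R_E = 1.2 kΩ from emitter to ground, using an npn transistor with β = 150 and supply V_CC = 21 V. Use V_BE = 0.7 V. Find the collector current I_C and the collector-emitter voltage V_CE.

I_C ≈ 5.2 mA, V_CE ≈ 12 V

Thevenize the base divider: V_Th = V_CC·R_2/(R_1+R_2) = 21×18/51 = 7.41 V, R_Th = R_1‖R_2 = 11.6 kΩ.
Base-emitter loop: V_Th = I_B·R_Th + V_BE + (β+1)I_B·R_E, so I_B = (7.41 − 0.7) / (11.6 + 151×1.2) = 0.0348 mA.
I_C = β·I_B = 150×0.0348 = 5.22 mA, and I_E = (β+1)I_B = 5.26 mA.
V_CE = V_CC − I_C·R_C − I_E·R_E = 21 − 5.22×0.56 − 5.26×1.2 = 11.8 V.
V_CE = 11.8 V > 0.2 V confirms active-region operation.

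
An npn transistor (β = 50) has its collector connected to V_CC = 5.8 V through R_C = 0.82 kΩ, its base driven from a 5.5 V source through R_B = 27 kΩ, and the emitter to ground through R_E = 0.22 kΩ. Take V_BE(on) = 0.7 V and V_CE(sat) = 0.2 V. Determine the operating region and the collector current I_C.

saturation; I_C ≈ 5.4 mA

Assume active: I_B = (5.5 − 0.7)/(27 + 51×0.22) = 0.126 mA, I_C = β·I_B = 6.28 mA.
Then V_CE = 5.8 − 6.28×0.82 − 6.41×0.22 = -0.758 V < 0.2 V — the active assumption fails.
Re-solve with V_CE = 0.2 V. KCL at the emitter: V_E/R_E = (V_BB−0.7−V_E)/R_B + (V_CC−0.2−V_E)/R_C, giving V_E = 1.21 V.
I_C = (V_CC − 0.2 − V_E)/R_C = (5.6 − 1.21)/0.82 = 5.36 mA.
Check: I_B = (4.8 − 1.21)/27 = 0.133 mA, and β·I_B = 6.65 mA > I_C, confirming saturation.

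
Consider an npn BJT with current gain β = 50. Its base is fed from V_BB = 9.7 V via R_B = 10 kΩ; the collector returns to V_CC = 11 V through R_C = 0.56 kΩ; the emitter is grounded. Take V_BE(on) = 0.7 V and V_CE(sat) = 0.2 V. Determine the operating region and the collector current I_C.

Assume active: I_B = (9.7 − 0.7)/10 = 0.9 mA, giving I_C = β·I_B = 45 mA.
But then V_CE = 11 − 45×0.56 = -14.2 V < V_CE(sat) = 0.2 V — impossible in the active region.
So the transistor is saturated. With V_CE = 0.2 V, I_C = (V_CC − 0.2)/R_C = 10.8/0.56 = 19.3 mA.
Check: β·I_B = 45 mA > I_C = 19.3 mA, confirming saturation.

saturation; I_C ≈ 19 mA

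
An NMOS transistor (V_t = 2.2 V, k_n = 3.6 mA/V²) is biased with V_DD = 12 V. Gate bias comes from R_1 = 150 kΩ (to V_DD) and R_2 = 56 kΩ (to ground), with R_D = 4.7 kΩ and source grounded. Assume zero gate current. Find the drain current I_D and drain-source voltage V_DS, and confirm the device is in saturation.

V_G = V_DD·R_2/(R_1+R_2) = 12×56/206 = 3.26 V. With the source grounded, V_GS = V_G = 3.26 V.
Assume saturation: I_D = (k_n/2)(V_GS − V_t)² = (3.6/2)×(3.26 − 2.2)² = 1.8×1.06² = 2.03 mA.
V_DS = V_DD − I_D·R_D = 12 − 2.03×4.7 = 2.46 V.
Saturation requires V_DS ≥ V_GS − V_t = 1.06 V; 2.46 ≥ 1.06 ✓.

I_D ≈ 2 mA, V_DS ≈ 2.5 V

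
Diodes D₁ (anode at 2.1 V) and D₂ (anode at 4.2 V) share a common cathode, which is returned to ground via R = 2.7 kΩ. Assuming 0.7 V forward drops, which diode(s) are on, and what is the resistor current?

Assume both conduct. Then node N would need to be at both 2.1−0.7 = 1.4 V and 4.2−0.7 = 3.5 V, which is impossible.
Assume only D₂ conducts: V_N = 4.2 − 0.7 = 3.5 V, so I_R = 3.5/2.7 = 1.3 mA.
Check D₁: its anode-to-cathode voltage is 2.1 − 3.5 = -1.4 V < 0.7 V, so it is off. The assumption is consistent.

Only D₂ conducts; I_R ≈ 1.3 mA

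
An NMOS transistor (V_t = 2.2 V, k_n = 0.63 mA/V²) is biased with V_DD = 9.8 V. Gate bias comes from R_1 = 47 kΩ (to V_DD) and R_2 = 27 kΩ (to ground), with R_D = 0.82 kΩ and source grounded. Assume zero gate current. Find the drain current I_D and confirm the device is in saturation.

V_G = V_DD·R_2/(R_1+R_2) = 9.8×27/74 = 3.58 V. With the source grounded, V_GS = V_G = 3.58 V.
Assume saturation: I_D = (k_n/2)(V_GS − V_t)² = (0.63/2)×(3.58 − 2.2)² = 0.315×1.38² = 0.596 mA.
V_DS = V_DD − I_D·R_D = 9.8 − 0.596×0.82 = 9.31 V.
Saturation requires V_DS ≥ V_GS − V_t = 1.38 V; 9.31 ≥ 1.38 ✓.

I_D ≈ 0.6 mA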